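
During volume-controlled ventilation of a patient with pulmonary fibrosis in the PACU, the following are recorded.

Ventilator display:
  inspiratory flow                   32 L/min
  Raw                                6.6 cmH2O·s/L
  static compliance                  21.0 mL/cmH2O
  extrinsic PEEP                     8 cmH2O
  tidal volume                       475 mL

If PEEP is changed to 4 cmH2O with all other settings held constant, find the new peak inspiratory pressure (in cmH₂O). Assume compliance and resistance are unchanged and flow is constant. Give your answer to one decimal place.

Flow: 32 L/min ÷ 60 = 0.5333 L/s.
PIP = Vt/C + R·V̇ + PEEP (constant-flow equation of motion).
Only the baseline term changes: ΔPIP = ΔPEEP = 4 − 8 = -4.0 cmH2O.
Original PIP = 475/21.0 + 6.6×0.5333 + 8 = 34.139 cmH2O; new PIP = 34.139 + (-4.0) = 30.139 cmH2O.

30.1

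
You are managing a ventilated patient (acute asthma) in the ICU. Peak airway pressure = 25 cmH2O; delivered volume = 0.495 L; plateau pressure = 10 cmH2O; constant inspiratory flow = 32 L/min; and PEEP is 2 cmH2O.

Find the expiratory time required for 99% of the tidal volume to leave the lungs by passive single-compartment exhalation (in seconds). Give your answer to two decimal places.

8.01

Flow: 32 L/min ÷ 60 = 0.5333 L/s.
R = (PIP − Pplat)/V̇ = (25 − 10) / 0.5333 = 15.0/0.5333 = 28.127 cmH2O·s/L.
C = Vt/(Pplat − PEEP) = 495.0 / (10 − 2) = 495.0/8.0 = 61.875 mL/cmH2O.
τ = R × C = 28.127 × 0.06188 L/cmH2O = 1.74 s.
t = −τ·ln(1 − 0.99) = −1.74·ln(0.01) = 8.013 s.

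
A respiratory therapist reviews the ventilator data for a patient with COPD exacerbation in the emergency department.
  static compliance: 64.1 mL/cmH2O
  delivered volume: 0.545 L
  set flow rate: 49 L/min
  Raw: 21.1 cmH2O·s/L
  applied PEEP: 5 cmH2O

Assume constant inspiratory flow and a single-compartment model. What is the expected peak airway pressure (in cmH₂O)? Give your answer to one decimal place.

Flow: 49 L/min ÷ 60 = 0.8167 L/s.
Equation of motion (constant flow): PIP = Vt/C + R·V̇ + PEEP.
PIP = 545/64.1 + 21.1×0.8167 + 5 = 8.502 + 17.232 + 5 = 30.734 cmH2O.

30.7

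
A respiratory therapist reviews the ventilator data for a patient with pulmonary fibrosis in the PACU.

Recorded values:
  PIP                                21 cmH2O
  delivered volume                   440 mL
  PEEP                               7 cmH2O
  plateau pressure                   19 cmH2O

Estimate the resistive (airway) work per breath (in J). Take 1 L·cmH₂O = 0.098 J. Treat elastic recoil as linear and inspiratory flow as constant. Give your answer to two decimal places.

0.09

With constant inspiratory flow the resistive pressure is constant at PIP − Pplat = 21 − 19 = 2.0 cmH2O, so resistive work = 2.0 × 0.440 = 0.88 L·cmH2O.
× 0.098 J/(L·cmH2O) → 0.08624 J.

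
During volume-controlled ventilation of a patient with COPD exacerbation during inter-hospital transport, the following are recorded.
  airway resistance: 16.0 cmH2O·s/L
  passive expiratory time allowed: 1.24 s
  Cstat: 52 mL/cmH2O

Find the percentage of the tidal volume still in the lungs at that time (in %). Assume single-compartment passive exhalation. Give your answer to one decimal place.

22.5

τ = R × C = 16.0 × 52 mL/cmH2O = 16.0 × 0.052 L/cmH2O = 0.832 s.
Passive exhalation: V(t)/V₀ = e^(−t/τ) = e^(−1.24/0.832) = 0.2253.
Fraction remaining = 0.2253 → 22.53%.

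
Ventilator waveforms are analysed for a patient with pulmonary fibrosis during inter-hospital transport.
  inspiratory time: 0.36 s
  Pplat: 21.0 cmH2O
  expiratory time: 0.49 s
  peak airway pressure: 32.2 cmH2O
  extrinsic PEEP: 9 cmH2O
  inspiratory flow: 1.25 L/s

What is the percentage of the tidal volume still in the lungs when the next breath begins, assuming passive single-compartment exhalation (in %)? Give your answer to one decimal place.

Vt = flow × Ti = 1.25 L/s × 0.36 s × 1000 mL/L = 450.0 mL.
R = (PIP − Pplat)/V̇ = (32.2 − 21.0) / 1.25 = 11.2/1.25 = 8.96 cmH2O·s/L.
C = Vt/(Pplat − PEEP) = 450.0 / (21.0 − 9) = 450.0/12.0 = 37.5 mL/cmH2O.
τ = R × C = 8.96 × 0.0375 L/cmH2O = 0.336 s.
Fraction remaining at end-expiration = e^(−Te/τ) = e^(−0.49/0.336) = 0.2326 → 23.26%.

23.3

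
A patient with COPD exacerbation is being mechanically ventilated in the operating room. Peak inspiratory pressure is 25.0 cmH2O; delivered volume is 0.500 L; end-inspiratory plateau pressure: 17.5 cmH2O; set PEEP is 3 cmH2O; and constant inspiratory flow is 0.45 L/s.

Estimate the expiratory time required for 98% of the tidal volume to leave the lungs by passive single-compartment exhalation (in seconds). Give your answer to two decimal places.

R = (PIP − Pplat)/V̇ = (25.0 − 17.5) / 0.45 = 7.5/0.45 = 16.667 cmH2O·s/L.
C = Vt/(Pplat − PEEP) = 500.0 / (17.5 − 3) = 500.0/14.5 = 34.483 mL/cmH2O.
τ = R × C = 16.667 × 0.03448 L/cmH2O = 0.5747 s.
t = −τ·ln(1 − 0.98) = −0.5747·ln(0.02) = 2.248 s.

2.25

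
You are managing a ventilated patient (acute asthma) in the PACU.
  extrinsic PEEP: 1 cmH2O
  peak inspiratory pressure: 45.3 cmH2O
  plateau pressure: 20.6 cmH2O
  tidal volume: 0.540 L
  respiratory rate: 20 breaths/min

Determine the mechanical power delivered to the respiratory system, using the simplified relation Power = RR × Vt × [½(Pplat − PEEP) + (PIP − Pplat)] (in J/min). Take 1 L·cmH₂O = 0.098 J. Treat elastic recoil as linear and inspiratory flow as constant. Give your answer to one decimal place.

Per-breath work = Vt × [½(Pplat−PEEP) + (PIP−Pplat)] = 0.540 × [0.5×19.6 + 24.7] = 0.540 × 34.5 = 18.63 L·cmH2O.
Power = 20 × 18.63 = 372.6 L·cmH2O/min.
× 0.098 J/(L·cmH2O) → 36.515 J/min.

36.5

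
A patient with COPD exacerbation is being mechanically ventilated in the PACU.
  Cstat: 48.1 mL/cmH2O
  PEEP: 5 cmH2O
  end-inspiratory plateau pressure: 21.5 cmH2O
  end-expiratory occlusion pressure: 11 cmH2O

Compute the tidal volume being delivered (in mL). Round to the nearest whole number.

End-expiratory occlusion gives total PEEP = 11 cmH2O (intrinsic PEEP = 11 − 5 = 6). Use total PEEP for the elastic gradient.
Vt = Cstat × (Pplat − PEEPtotal) = 48.1 × (21.5 − 11) = 48.1 × 10.5 = 505.05 mL.

505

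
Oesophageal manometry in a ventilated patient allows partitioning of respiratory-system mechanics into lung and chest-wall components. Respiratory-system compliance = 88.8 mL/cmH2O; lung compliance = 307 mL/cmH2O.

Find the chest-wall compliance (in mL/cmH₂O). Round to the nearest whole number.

125

1/Ccw = 1/Crs − 1/CL.
1/Ccw = 1/88.8 − 1/307 = 0.008004.
Ccw = 124.94 mL/cmH2O.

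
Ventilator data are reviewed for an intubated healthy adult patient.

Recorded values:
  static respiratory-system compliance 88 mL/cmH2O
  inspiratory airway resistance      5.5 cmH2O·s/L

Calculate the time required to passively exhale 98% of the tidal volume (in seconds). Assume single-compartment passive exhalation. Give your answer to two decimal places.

1.89

τ = R × C = 5.5 × 88 mL/cmH2O = 5.5 × 0.088 L/cmH2O = 0.484 s.
Exhaled fraction f = 1 − e^(−t/τ) → t = −τ·ln(1 − f) = −0.484·ln(0.02) = 1.893 s.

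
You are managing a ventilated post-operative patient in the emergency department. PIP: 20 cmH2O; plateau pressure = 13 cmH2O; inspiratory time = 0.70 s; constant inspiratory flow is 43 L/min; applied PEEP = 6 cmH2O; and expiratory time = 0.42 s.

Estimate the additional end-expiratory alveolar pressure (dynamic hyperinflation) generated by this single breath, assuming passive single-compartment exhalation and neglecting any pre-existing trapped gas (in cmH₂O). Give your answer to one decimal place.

Flow: 43 L/min ÷ 60 = 0.7167 L/s.
Vt = flow × Ti = 0.7167 L/s × 0.70 s × 1000 mL/L = 501.69 mL.
R = (PIP − Pplat)/V̇ = (20 − 13) / 0.7167 = 7.0/0.7167 = 9.767 cmH2O·s/L.
C = Vt/(Pplat − PEEP) = 501.69 / (13 − 6) = 501.69/7.0 = 71.67 mL/cmH2O.
τ = R × C = 9.767 × 0.07167 L/cmH2O = 0.7 s.
Fraction remaining = e^(−Te/τ) = e^(−0.42/0.7) = 0.5488; trapped volume = 501.69 × 0.5488 = 275.33 mL.
Additional alveolar pressure from trapping ≈ V_trapped / C = 275.33 / 71.67 = 3.842 cmH2O.

3.8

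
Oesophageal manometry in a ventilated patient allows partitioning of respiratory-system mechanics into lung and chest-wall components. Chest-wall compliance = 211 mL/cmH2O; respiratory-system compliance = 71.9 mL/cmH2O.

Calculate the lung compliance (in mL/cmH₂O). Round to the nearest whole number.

109

1/CL = 1/Crs − 1/Ccw.
1/CL = 1/71.9 − 1/211 = 0.009169.
CL = 109.06 mL/cmH2O.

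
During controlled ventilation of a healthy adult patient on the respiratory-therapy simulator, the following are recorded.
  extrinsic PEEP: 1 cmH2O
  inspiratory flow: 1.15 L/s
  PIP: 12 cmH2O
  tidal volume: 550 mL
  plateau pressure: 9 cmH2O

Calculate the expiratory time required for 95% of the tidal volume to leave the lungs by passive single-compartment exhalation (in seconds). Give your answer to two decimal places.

R = (PIP − Pplat)/V̇ = (12 − 9) / 1.15 = 3.0/1.15 = 2.609 cmH2O·s/L.
C = Vt/(Pplat − PEEP) = 550.0 / (9 − 1) = 550.0/8.0 = 68.75 mL/cmH2O.
τ = R × C = 2.609 × 0.06875 L/cmH2O = 0.1794 s.
t = −τ·ln(1 − 0.95) = −0.1794·ln(0.05) = 0.5374 s.

0.54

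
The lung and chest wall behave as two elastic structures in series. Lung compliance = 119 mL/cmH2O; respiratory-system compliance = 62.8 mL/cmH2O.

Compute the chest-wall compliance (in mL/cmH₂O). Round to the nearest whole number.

1/Ccw = 1/Crs − 1/CL.
1/Ccw = 1/62.8 − 1/119 = 0.00752.
Ccw = 132.98 mL/cmH2O.

133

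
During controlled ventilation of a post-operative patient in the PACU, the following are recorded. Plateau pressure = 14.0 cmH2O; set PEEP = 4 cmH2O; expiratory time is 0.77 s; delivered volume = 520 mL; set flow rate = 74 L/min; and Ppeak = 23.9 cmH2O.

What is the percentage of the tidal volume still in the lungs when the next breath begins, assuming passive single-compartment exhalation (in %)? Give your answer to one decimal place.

15.8

Flow: 74 L/min ÷ 60 = 1.2333 L/s.
R = (PIP − Pplat)/V̇ = (23.9 − 14.0) / 1.2333 = 9.9/1.2333 = 8.027 cmH2O·s/L.
C = Vt/(Pplat − PEEP) = 520.0 / (14.0 − 4) = 520.0/10.0 = 52.0 mL/cmH2O.
τ = R × C = 8.027 × 0.052 L/cmH2O = 0.4174 s.
Fraction remaining at end-expiration = e^(−Te/τ) = e^(−0.77/0.4174) = 0.1581 → 15.81%.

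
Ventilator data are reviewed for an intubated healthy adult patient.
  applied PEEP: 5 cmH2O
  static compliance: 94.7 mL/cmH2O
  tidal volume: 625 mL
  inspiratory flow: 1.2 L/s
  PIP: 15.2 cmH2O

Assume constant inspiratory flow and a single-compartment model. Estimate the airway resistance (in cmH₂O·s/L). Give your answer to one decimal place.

3.0

Equation of motion (constant flow): PIP = Vt/C + R·V̇ + PEEP.
R·V̇ = PIP − Vt/C − PEEP = 15.2 − 625/94.7 − 5 = 15.2 − 6.6 − 5 = 3.6 cmH2O.
R = 3.6 / 1.2 = 3.0 cmH2O·s/L.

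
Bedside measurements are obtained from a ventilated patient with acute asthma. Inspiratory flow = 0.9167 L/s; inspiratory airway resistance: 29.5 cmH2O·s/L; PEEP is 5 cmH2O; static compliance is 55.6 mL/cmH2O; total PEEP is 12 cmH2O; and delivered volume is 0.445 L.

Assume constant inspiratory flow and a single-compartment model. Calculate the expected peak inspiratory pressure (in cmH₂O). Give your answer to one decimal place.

47.0

Total PEEP = 12 cmH2O (set 5 + intrinsic 7); this is the baseline alveolar pressure.
Equation of motion (constant flow): PIP = Vt/C + R·V̇ + PEEP.
PIP = 445/55.6 + 29.5×0.9167 + 12 = 8.004 + 27.043 + 12 = 47.047 cmH2O.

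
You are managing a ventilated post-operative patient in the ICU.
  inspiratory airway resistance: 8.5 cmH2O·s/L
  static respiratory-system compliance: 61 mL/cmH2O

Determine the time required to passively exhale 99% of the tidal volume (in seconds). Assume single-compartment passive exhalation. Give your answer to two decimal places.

τ = R × C = 8.5 × 61 mL/cmH2O = 8.5 × 0.061 L/cmH2O = 0.5185 s.
Exhaled fraction f = 1 − e^(−t/τ) → t = −τ·ln(1 − f) = −0.5185·ln(0.01) = 2.388 s.

2.39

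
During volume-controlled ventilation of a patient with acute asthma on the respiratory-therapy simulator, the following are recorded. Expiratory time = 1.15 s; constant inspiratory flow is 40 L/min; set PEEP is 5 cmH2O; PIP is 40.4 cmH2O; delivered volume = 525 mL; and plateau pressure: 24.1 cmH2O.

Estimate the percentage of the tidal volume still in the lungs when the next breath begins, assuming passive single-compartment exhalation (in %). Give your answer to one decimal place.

Flow: 40 L/min ÷ 60 = 0.6667 L/s.
R = (PIP − Pplat)/V̇ = (40.4 − 24.1) / 0.6667 = 16.3/0.6667 = 24.449 cmH2O·s/L.
C = Vt/(Pplat − PEEP) = 525.0 / (24.1 − 5) = 525.0/19.1 = 27.487 mL/cmH2O.
τ = R × C = 24.449 × 0.02749 L/cmH2O = 0.6721 s.
Fraction remaining at end-expiration = e^(−Te/τ) = e^(−1.15/0.6721) = 0.1807 → 18.07%.

18.1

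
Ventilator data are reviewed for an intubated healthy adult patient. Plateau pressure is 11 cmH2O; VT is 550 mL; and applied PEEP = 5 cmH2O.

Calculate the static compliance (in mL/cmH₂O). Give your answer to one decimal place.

91.7

Cstat = Vt / (Pplat − PEEP) = 550 / (11 − 5) = 550 / 6.0 = 91.667 mL/cmH2O.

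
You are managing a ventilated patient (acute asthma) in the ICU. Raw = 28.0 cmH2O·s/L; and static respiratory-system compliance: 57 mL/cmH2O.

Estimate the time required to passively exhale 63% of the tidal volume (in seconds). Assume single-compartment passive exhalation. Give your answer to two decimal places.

1.59

τ = R × C = 28.0 × 57 mL/cmH2O = 28.0 × 0.057 L/cmH2O = 1.596 s.
Exhaled fraction f = 1 − e^(−t/τ) → t = −τ·ln(1 − f) = −1.596·ln(0.37) = 1.587 s.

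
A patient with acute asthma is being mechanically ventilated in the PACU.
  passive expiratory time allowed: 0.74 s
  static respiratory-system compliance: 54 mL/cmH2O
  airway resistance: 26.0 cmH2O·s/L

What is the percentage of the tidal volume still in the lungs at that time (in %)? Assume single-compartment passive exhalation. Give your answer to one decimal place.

59.0

τ = R × C = 26.0 × 54 mL/cmH2O = 26.0 × 0.054 L/cmH2O = 1.404 s.
Passive exhalation: V(t)/V₀ = e^(−t/τ) = e^(−0.74/1.404) = 0.5903.
Fraction remaining = 0.5903 → 59.03%.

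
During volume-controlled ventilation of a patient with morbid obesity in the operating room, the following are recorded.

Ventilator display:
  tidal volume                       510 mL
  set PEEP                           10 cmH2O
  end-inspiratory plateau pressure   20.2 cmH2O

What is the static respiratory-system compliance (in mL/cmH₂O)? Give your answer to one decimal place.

Cstat = Vt / (Pplat − PEEP) = 510 / (20.2 − 10) = 510 / 10.2 = 50.0 mL/cmH2O.

50.0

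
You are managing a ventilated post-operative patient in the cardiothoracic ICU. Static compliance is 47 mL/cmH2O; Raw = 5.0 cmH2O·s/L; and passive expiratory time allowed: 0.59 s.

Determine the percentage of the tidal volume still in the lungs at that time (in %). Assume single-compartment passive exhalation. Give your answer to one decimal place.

τ = R × C = 5.0 × 47 mL/cmH2O = 5.0 × 0.047 L/cmH2O = 0.235 s.
Passive exhalation: V(t)/V₀ = e^(−t/τ) = e^(−0.59/0.235) = 0.08122.
Fraction remaining = 0.08122 → 8.122%.

8.1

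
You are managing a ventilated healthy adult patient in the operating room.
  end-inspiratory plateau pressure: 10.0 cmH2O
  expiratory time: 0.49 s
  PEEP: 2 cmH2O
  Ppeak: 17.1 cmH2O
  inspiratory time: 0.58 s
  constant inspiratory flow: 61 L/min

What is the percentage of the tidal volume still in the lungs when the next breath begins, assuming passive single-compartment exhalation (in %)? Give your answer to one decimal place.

Flow: 61 L/min ÷ 60 = 1.0167 L/s.
Vt = flow × Ti = 1.0167 L/s × 0.58 s × 1000 mL/L = 589.69 mL.
R = (PIP − Pplat)/V̇ = (17.1 − 10.0) / 1.0167 = 7.1/1.0167 = 6.983 cmH2O·s/L.
C = Vt/(Pplat − PEEP) = 589.69 / (10.0 − 2) = 589.69/8.0 = 73.711 mL/cmH2O.
τ = R × C = 6.983 × 0.07371 L/cmH2O = 0.5147 s.
Fraction remaining at end-expiration = e^(−Te/τ) = e^(−0.49/0.5147) = 0.386 → 38.6%.

38.6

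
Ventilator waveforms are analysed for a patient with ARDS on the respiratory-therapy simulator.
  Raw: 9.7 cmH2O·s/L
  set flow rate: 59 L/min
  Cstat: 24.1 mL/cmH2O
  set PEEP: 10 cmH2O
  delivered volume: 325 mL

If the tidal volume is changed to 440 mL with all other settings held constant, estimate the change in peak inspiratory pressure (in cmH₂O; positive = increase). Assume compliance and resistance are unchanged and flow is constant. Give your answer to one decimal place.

PIP = Vt/C + R·V̇ + PEEP (constant-flow equation of motion).
Only the elastic term changes: ΔPIP = ΔVt / C = (440 − 325) / 24.1 = 4.772 cmH2O.

4.8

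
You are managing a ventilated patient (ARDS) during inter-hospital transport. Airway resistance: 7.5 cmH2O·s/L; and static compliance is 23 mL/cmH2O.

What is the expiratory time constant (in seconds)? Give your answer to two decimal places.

τ = R × C = 7.5 × 23 mL/cmH2O = 7.5 × 0.023 L/cmH2O = 0.1725 s.

0.17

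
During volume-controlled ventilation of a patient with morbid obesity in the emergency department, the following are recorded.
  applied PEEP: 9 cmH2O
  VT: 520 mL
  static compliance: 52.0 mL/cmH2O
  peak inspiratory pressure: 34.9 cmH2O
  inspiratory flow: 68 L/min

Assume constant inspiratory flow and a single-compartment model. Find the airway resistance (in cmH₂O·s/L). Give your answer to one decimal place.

14.0

Flow: 68 L/min ÷ 60 = 1.1333 L/s.
Equation of motion (constant flow): PIP = Vt/C + R·V̇ + PEEP.
R·V̇ = PIP − Vt/C − PEEP = 34.9 − 520/52.0 − 9 = 34.9 − 10.0 − 9 = 15.9 cmH2O.
R = 15.9 / 1.1333 = 14.03 cmH2O·s/L.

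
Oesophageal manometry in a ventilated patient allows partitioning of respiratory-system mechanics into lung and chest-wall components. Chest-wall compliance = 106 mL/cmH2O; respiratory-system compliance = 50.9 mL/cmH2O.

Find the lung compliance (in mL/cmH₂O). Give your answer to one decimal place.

1/CL = 1/Crs − 1/Ccw.
1/CL = 1/50.9 − 1/106 = 0.01021.
CL = 97.943 mL/cmH2O.

97.9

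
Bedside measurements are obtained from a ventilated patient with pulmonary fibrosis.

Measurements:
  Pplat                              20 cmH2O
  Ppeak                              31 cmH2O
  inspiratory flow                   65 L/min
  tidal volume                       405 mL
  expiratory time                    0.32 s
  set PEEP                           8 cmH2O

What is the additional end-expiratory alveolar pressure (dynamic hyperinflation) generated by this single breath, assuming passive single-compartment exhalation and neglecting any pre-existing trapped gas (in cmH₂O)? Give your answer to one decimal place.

Flow: 65 L/min ÷ 60 = 1.0833 L/s.
R = (PIP − Pplat)/V̇ = (31 − 20) / 1.0833 = 11.0/1.0833 = 10.154 cmH2O·s/L.
C = Vt/(Pplat − PEEP) = 405.0 / (20 − 8) = 405.0/12.0 = 33.75 mL/cmH2O.
τ = R × C = 10.154 × 0.03375 L/cmH2O = 0.3427 s.
Fraction remaining = e^(−Te/τ) = e^(−0.32/0.3427) = 0.3931; trapped volume = 405.0 × 0.3931 = 159.21 mL.
Additional alveolar pressure from trapping ≈ V_trapped / C = 159.21 / 33.75 = 4.717 cmH2O.

4.7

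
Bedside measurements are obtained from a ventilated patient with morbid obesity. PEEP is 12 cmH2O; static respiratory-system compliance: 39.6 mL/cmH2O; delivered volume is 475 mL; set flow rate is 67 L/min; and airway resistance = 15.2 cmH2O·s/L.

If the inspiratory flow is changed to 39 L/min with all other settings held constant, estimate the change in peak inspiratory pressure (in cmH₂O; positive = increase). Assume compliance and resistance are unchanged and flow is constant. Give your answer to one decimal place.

Flow: 67 L/min ÷ 60 = 1.1167 L/s.
New flow: 39 L/min ÷ 60 = 0.65 L/s.
PIP = Vt/C + R·V̇ + PEEP (constant-flow equation of motion).
Only the resistive term changes: ΔPIP = R × ΔV̇ = 15.2 × (0.65 − 1.1167) = 15.2 × -0.4667 = -7.094 cmH2O.

-7.1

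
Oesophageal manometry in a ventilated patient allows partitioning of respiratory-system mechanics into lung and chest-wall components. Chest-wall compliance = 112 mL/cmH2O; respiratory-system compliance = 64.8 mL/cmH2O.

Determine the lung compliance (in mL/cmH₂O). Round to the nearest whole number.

154

1/CL = 1/Crs − 1/Ccw.
1/CL = 1/64.8 − 1/112 = 0.006504.
CL = 153.75 mL/cmH2O.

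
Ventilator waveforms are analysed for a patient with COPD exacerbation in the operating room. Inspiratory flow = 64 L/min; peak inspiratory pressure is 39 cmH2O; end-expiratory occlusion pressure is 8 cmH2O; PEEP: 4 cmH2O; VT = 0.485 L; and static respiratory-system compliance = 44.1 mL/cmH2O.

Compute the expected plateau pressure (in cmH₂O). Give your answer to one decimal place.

19.0

End-expiratory occlusion gives total PEEP = 8 cmH2O (intrinsic PEEP = 8 − 4 = 4). Use total PEEP for the elastic gradient.
Pplat = PEEPtotal + Vt / Cstat = 8 + 485 / 44.1 = 8 + 10.998 = 18.998 cmH2O.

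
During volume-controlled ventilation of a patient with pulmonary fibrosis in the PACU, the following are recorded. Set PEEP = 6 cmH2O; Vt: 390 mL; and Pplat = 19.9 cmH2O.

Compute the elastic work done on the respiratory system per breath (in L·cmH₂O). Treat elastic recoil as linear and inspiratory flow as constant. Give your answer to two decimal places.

2.71

Elastic work ≈ ½ × (Pplat − PEEP) × Vt = 0.5 × (19.9 − 6) × 0.390 L = 0.5 × 13.9 × 0.390 = 2.711 L·cmH2O.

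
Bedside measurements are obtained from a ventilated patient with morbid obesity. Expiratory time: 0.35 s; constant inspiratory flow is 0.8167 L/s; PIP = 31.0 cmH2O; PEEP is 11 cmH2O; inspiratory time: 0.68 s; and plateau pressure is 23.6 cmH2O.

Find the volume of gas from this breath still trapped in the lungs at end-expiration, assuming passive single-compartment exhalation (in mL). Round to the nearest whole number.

Vt = flow × Ti = 0.8167 L/s × 0.68 s × 1000 mL/L = 555.36 mL.
R = (PIP − Pplat)/V̇ = (31.0 − 23.6) / 0.8167 = 7.4/0.8167 = 9.061 cmH2O·s/L.
C = Vt/(Pplat − PEEP) = 555.36 / (23.6 − 11) = 555.36/12.6 = 44.076 mL/cmH2O.
τ = R × C = 9.061 × 0.04408 L/cmH2O = 0.3994 s.
Fraction remaining = e^(−Te/τ) = e^(−0.35/0.3994) = 0.4163.
Trapped volume = 555.36 × 0.4163 = 231.2 mL.

231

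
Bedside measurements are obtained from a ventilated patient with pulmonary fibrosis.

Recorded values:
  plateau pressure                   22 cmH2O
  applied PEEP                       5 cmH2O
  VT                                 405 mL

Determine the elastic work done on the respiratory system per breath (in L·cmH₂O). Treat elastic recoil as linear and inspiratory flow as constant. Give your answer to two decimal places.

Elastic work ≈ ½ × (Pplat − PEEP) × Vt = 0.5 × (22 − 5) × 0.405 L = 0.5 × 17.0 × 0.405 = 3.443 L·cmH2O.

3.44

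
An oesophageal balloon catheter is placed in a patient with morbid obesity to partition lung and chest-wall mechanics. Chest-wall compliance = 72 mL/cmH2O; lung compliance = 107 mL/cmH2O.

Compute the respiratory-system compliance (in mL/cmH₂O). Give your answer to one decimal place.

Lung and chest wall are elastances in series: 1/Crs = 1/CL + 1/Ccw.
1/Crs = 1/107 + 1/72 = 0.02323.
Crs = 43.048 mL/cmH2O.

43.0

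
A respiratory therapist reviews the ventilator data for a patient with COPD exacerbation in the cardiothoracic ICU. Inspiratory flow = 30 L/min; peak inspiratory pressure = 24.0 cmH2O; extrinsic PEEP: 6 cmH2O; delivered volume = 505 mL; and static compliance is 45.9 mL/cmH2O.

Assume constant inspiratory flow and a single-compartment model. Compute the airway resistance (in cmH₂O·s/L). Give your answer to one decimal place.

14.0

Flow: 30 L/min ÷ 60 = 0.5 L/s.
Equation of motion (constant flow): PIP = Vt/C + R·V̇ + PEEP.
R·V̇ = PIP − Vt/C − PEEP = 24.0 − 505/45.9 − 6 = 24.0 − 11.002 − 6 = 6.998 cmH2O.
R = 6.998 / 0.5 = 13.996 cmH2O·s/L.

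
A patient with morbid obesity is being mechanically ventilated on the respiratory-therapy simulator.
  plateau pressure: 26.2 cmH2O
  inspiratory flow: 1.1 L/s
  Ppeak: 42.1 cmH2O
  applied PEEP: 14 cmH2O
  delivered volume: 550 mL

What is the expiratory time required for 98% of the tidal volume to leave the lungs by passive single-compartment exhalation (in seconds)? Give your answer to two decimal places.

2.55

R = (PIP − Pplat)/V̇ = (42.1 − 26.2) / 1.1 = 15.9/1.1 = 14.455 cmH2O·s/L.
C = Vt/(Pplat − PEEP) = 550.0 / (26.2 − 14) = 550.0/12.2 = 45.082 mL/cmH2O.
τ = R × C = 14.455 × 0.04508 L/cmH2O = 0.6516 s.
t = −τ·ln(1 − 0.98) = −0.6516·ln(0.02) = 2.549 s.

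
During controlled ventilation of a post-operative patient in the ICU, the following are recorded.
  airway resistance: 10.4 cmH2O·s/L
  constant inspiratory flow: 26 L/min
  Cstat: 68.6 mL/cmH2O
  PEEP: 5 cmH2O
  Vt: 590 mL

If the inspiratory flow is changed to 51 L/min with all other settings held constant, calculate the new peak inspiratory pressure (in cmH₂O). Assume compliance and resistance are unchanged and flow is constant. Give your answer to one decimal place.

22.4

Flow: 26 L/min ÷ 60 = 0.4333 L/s.
New flow: 51 L/min ÷ 60 = 0.85 L/s.
PIP = Vt/C + R·V̇ + PEEP (constant-flow equation of motion).
Only the resistive term changes: ΔPIP = R × ΔV̇ = 10.4 × (0.85 − 0.4333) = 10.4 × 0.4167 = 4.334 cmH2O.
Original PIP = 590/68.6 + 10.4×0.4333 + 5 = 18.107 cmH2O; new PIP = 18.107 + (4.334) = 22.441 cmH2O.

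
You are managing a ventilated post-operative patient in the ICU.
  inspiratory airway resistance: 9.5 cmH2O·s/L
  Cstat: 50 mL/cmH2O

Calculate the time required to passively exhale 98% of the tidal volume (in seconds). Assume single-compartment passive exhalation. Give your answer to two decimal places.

1.86

τ = R × C = 9.5 × 50 mL/cmH2O = 9.5 × 0.050 L/cmH2O = 0.475 s.
Exhaled fraction f = 1 − e^(−t/τ) → t = −τ·ln(1 − f) = −0.475·ln(0.02) = 1.858 s.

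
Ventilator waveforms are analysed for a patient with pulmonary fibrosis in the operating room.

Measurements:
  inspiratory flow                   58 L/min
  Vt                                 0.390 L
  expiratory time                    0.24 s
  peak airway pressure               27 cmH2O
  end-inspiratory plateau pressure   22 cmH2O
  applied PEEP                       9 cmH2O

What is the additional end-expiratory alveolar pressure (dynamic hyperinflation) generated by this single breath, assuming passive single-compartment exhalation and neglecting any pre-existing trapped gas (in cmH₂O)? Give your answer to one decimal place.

2.8

Flow: 58 L/min ÷ 60 = 0.9667 L/s.
R = (PIP − Pplat)/V̇ = (27 − 22) / 0.9667 = 5.0/0.9667 = 5.172 cmH2O·s/L.
C = Vt/(Pplat − PEEP) = 390.0 / (22 − 9) = 390.0/13.0 = 30.0 mL/cmH2O.
τ = R × C = 5.172 × 0.03 L/cmH2O = 0.1552 s.
Fraction remaining = e^(−Te/τ) = e^(−0.24/0.1552) = 0.213; trapped volume = 390.0 × 0.213 = 83.07 mL.
Additional alveolar pressure from trapping ≈ V_trapped / C = 83.07 / 30.0 = 2.769 cmH2O.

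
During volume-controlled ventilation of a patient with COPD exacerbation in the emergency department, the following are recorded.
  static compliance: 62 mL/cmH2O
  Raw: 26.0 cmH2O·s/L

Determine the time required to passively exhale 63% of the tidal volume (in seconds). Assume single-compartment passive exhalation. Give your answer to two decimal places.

τ = R × C = 26.0 × 62 mL/cmH2O = 26.0 × 0.062 L/cmH2O = 1.612 s.
Exhaled fraction f = 1 − e^(−t/τ) → t = −τ·ln(1 − f) = −1.612·ln(0.37) = 1.603 s.

1.60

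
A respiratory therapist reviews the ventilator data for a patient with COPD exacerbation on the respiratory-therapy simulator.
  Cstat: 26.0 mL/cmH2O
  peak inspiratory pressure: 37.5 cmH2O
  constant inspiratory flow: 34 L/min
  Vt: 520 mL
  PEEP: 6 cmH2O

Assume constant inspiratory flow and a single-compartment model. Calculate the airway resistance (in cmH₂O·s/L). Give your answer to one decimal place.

Flow: 34 L/min ÷ 60 = 0.5667 L/s.
Equation of motion (constant flow): PIP = Vt/C + R·V̇ + PEEP.
R·V̇ = PIP − Vt/C − PEEP = 37.5 − 520/26.0 − 6 = 37.5 − 20.0 − 6 = 11.5 cmH2O.
R = 11.5 / 0.5667 = 20.293 cmH2O·s/L.

20.3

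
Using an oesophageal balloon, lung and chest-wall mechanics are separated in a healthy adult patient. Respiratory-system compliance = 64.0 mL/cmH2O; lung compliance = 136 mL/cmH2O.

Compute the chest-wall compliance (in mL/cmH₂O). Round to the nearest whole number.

1/Ccw = 1/Crs − 1/CL.
1/Ccw = 1/64.0 − 1/136 = 0.008272.
Ccw = 120.89 mL/cmH2O.

121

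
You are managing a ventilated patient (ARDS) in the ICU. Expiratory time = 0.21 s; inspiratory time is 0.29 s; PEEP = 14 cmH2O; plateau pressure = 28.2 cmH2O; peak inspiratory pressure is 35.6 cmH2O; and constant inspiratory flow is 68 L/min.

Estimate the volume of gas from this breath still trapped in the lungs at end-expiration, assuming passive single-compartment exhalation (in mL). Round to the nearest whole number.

82

Flow: 68 L/min ÷ 60 = 1.1333 L/s.
Vt = flow × Ti = 1.1333 L/s × 0.29 s × 1000 mL/L = 328.66 mL.
R = (PIP − Pplat)/V̇ = (35.6 − 28.2) / 1.1333 = 7.4/1.1333 = 6.53 cmH2O·s/L.
C = Vt/(Pplat − PEEP) = 328.66 / (28.2 − 14) = 328.66/14.2 = 23.145 mL/cmH2O.
τ = R × C = 6.53 × 0.02315 L/cmH2O = 0.1512 s.
Fraction remaining = e^(−Te/τ) = e^(−0.21/0.1512) = 0.2494.
Trapped volume = 328.66 × 0.2494 = 81.968 mL.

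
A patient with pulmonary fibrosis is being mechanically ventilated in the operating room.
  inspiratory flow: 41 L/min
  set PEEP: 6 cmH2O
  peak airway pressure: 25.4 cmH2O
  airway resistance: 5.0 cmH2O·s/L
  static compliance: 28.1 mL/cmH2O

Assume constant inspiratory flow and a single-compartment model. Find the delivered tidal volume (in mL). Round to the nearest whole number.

Flow: 41 L/min ÷ 60 = 0.6833 L/s.
Equation of motion (constant flow): PIP = Vt/C + R·V̇ + PEEP.
Vt/C = PIP − R·V̇ − PEEP = 25.4 − 3.417 − 6 = 15.983 cmH2O.
Vt = C × 15.983 = 28.1 × 15.983 = 449.12 mL.

449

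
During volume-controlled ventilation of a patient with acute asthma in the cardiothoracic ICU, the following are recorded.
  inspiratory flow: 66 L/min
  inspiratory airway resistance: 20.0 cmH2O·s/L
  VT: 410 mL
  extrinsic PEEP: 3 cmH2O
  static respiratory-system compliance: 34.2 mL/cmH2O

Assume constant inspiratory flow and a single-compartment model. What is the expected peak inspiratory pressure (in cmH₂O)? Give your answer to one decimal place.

37.0

Flow: 66 L/min ÷ 60 = 1.1 L/s.
Equation of motion (constant flow): PIP = Vt/C + R·V̇ + PEEP.
PIP = 410/34.2 + 20.0×1.1 + 3 = 11.988 + 22.0 + 3 = 36.988 cmH2O.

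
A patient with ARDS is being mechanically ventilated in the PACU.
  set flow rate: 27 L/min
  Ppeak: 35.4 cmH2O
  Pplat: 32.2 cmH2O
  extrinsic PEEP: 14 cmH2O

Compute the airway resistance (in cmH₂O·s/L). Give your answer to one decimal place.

Flow: 27 L/min ÷ 60 = 0.45 L/s.
Raw = (PIP − Pplat) / flow = (35.4 − 32.2) / 0.45 = 3.2 / 0.45 = 7.111 cmH2O·s/L.

7.1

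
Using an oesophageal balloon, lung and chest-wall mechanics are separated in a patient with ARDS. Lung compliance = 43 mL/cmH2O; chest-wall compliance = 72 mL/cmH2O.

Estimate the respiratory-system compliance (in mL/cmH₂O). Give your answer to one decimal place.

26.9

Lung and chest wall are elastances in series: 1/Crs = 1/CL + 1/Ccw.
1/Crs = 1/43 + 1/72 = 0.03714.
Crs = 26.925 mL/cmH2O.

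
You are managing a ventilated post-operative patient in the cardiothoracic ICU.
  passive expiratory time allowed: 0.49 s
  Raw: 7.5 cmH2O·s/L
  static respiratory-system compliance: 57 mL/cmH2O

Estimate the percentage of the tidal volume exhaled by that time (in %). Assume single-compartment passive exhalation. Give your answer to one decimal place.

τ = R × C = 7.5 × 57 mL/cmH2O = 7.5 × 0.057 L/cmH2O = 0.4275 s.
Passive exhalation: V(t)/V₀ = e^(−t/τ) = e^(−0.49/0.4275) = 0.3178.
Fraction exhaled = 1 − 0.3178 = 0.6822 → 68.22%.

68.2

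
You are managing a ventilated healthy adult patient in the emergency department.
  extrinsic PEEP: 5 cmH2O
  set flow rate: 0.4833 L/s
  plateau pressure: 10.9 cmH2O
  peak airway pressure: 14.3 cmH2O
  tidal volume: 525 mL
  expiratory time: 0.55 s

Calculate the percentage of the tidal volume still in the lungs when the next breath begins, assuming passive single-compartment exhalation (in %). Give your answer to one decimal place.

R = (PIP − Pplat)/V̇ = (14.3 − 10.9) / 0.4833 = 3.4/0.4833 = 7.035 cmH2O·s/L.
C = Vt/(Pplat − PEEP) = 525.0 / (10.9 − 5) = 525.0/5.9 = 88.983 mL/cmH2O.
τ = R × C = 7.035 × 0.08898 L/cmH2O = 0.626 s.
Fraction remaining at end-expiration = e^(−Te/τ) = e^(−0.55/0.626) = 0.4154 → 41.54%.

41.5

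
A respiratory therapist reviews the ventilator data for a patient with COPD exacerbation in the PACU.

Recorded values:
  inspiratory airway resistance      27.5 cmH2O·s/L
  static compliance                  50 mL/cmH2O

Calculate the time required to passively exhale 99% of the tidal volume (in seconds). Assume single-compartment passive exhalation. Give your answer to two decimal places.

τ = R × C = 27.5 × 50 mL/cmH2O = 27.5 × 0.050 L/cmH2O = 1.375 s.
Exhaled fraction f = 1 − e^(−t/τ) → t = −τ·ln(1 − f) = −1.375·ln(0.01) = 6.332 s.

6.33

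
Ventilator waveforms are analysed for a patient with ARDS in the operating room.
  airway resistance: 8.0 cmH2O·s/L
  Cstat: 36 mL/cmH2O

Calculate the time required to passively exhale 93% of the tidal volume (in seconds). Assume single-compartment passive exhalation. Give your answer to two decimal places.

0.77

τ = R × C = 8.0 × 36 mL/cmH2O = 8.0 × 0.036 L/cmH2O = 0.288 s.
Exhaled fraction f = 1 − e^(−t/τ) → t = −τ·ln(1 − f) = −0.288·ln(0.07) = 0.7659 s.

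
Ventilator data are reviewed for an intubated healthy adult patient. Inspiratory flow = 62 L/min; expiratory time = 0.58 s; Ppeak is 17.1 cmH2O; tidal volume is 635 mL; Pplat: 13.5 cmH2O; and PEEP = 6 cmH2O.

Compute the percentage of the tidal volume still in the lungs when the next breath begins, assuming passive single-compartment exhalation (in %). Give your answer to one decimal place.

Flow: 62 L/min ÷ 60 = 1.0333 L/s.
R = (PIP − Pplat)/V̇ = (17.1 − 13.5) / 1.0333 = 3.6/1.0333 = 3.484 cmH2O·s/L.
C = Vt/(Pplat − PEEP) = 635.0 / (13.5 − 6) = 635.0/7.5 = 84.667 mL/cmH2O.
τ = R × C = 3.484 × 0.08467 L/cmH2O = 0.295 s.
Fraction remaining at end-expiration = e^(−Te/τ) = e^(−0.58/0.295) = 0.14 → 14.0%.

14.0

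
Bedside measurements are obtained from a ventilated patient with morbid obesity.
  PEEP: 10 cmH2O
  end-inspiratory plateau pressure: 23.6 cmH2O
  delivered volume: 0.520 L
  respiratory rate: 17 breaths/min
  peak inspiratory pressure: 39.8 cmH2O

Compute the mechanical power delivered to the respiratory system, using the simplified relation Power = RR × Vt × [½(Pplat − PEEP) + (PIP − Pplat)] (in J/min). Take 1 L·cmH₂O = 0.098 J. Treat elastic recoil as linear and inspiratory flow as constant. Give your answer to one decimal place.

19.9

Per-breath work = Vt × [½(Pplat−PEEP) + (PIP−Pplat)] = 0.520 × [0.5×13.6 + 16.2] = 0.520 × 23.0 = 11.96 L·cmH2O.
Power = 17 × 11.96 = 203.32 L·cmH2O/min.
× 0.098 J/(L·cmH2O) → 19.925 J/min.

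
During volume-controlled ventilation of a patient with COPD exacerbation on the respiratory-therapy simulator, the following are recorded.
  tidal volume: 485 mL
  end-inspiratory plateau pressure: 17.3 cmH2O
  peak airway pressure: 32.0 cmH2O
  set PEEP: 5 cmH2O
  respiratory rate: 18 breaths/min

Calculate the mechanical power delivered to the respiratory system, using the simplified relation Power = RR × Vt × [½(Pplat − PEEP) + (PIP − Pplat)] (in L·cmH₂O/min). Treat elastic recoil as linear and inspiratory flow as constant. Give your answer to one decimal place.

Per-breath work = Vt × [½(Pplat−PEEP) + (PIP−Pplat)] = 0.485 × [0.5×12.3 + 14.7] = 0.485 × 20.85 = 10.112 L·cmH2O.
Power = 18 × 10.112 = 182.02 L·cmH2O/min.

182.0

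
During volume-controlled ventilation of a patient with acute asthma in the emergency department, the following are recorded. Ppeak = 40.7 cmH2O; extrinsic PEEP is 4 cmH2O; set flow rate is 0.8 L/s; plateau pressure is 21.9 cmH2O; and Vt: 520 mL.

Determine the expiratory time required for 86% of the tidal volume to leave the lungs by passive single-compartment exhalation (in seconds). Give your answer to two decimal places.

R = (PIP − Pplat)/V̇ = (40.7 − 21.9) / 0.8 = 18.8/0.8 = 23.5 cmH2O·s/L.
C = Vt/(Pplat − PEEP) = 520.0 / (21.9 − 4) = 520.0/17.9 = 29.05 mL/cmH2O.
τ = R × C = 23.5 × 0.02905 L/cmH2O = 0.6827 s.
t = −τ·ln(1 − 0.86) = −0.6827·ln(0.14) = 1.342 s.

1.34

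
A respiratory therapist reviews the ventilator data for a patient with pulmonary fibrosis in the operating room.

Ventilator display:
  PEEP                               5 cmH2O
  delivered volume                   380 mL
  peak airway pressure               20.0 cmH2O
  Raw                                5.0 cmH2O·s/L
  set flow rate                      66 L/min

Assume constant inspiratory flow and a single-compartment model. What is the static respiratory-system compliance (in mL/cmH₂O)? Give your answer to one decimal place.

Flow: 66 L/min ÷ 60 = 1.1 L/s.
Equation of motion (constant flow): PIP = Vt/C + R·V̇ + PEEP.
Vt/C = PIP − R·V̇ − PEEP = 20.0 − 5.0×1.1 − 5 = 20.0 − 5.5 − 5 = 9.5 cmH2O.
C = Vt / 9.5 = 380 / 9.5 = 40.0 mL/cmH2O.

40.0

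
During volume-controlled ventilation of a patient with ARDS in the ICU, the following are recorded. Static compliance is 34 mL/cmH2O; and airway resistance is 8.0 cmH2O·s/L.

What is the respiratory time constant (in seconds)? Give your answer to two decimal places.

0.27

τ = R × C = 8.0 × 34 mL/cmH2O = 8.0 × 0.034 L/cmH2O = 0.272 s.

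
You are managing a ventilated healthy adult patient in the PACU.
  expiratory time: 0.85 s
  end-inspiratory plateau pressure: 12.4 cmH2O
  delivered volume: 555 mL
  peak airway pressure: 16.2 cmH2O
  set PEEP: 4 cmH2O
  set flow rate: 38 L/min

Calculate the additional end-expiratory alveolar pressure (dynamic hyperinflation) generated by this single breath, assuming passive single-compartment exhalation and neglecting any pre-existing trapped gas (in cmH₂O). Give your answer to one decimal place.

Flow: 38 L/min ÷ 60 = 0.6333 L/s.
R = (PIP − Pplat)/V̇ = (16.2 − 12.4) / 0.6333 = 3.8/0.6333 = 6.0 cmH2O·s/L.
C = Vt/(Pplat − PEEP) = 555.0 / (12.4 − 4) = 555.0/8.4 = 66.071 mL/cmH2O.
τ = R × C = 6.0 × 0.06607 L/cmH2O = 0.3964 s.
Fraction remaining = e^(−Te/τ) = e^(−0.85/0.3964) = 0.1172; trapped volume = 555.0 × 0.1172 = 65.046 mL.
Additional alveolar pressure from trapping ≈ V_trapped / C = 65.046 / 66.071 = 0.9845 cmH2O.

1.0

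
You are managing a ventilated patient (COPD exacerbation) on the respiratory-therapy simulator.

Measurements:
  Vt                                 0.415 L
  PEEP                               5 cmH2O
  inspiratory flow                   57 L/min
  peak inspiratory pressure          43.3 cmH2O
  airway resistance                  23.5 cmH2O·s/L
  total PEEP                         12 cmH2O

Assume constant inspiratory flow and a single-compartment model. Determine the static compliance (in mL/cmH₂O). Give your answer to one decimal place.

Flow: 57 L/min ÷ 60 = 0.95 L/s.
Total PEEP = 12 cmH2O (set 5 + intrinsic 7); this is the baseline alveolar pressure.
Equation of motion (constant flow): PIP = Vt/C + R·V̇ + PEEP.
Vt/C = PIP − R·V̇ − PEEP = 43.3 − 23.5×0.95 − 12 = 43.3 − 22.325 − 12 = 8.975 cmH2O.
C = Vt / 8.975 = 415 / 8.975 = 46.24 mL/cmH2O.

46.2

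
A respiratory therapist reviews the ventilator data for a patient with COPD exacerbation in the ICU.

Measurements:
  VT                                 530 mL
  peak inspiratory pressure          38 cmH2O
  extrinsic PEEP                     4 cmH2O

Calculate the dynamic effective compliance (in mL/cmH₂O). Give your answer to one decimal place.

15.6

Dynamic compliance = Vt / (PIP − PEEP) = 530 / (38 − 4) = 530 / 34.0 = 15.588 mL/cmH2O.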